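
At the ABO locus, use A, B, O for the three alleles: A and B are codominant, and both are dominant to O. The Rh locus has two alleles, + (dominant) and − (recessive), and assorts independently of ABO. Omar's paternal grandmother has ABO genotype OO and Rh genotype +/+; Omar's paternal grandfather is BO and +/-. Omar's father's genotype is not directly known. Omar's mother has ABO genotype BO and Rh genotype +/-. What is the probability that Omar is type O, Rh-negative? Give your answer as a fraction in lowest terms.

Omar's father's ABO genotype from OO × BO: 1/2 BO, 1/2 OO.
Crossing each possibility with the mother BO and summing P(type O): 1/2·1/4 + 1/2·1/2 = 3/8.
Similarly for Rh via the father's Rh distribution: P(Rh-) = 1/8.
Independent loci: 3/8 × 1/8 = 3/64.

3/64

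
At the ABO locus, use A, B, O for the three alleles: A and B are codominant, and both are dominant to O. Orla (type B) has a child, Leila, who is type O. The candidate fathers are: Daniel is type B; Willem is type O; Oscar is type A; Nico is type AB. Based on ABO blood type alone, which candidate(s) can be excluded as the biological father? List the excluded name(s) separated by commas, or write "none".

A candidate is excluded only if no genotype consistent with his phenotype could produce a type O child with a type B mother.
Nico (type AB): no genotype consistent with that phenotype can produce a type-O child with a type-B mother.

Nico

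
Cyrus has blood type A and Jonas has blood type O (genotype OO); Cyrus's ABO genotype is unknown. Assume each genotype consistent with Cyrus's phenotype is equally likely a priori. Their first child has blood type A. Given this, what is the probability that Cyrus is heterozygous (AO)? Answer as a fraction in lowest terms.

1/3

Possible genotypes: Cyrus ∈ {AA, AO}; Jonas ∈ {OO}.
Weight each parental genotype pair by prior × P(type-A child):
  AA × OO: posterior weight 2/3.
  AO × OO: posterior weight 1/3.
Sum the posterior weight over pairs where Cyrus is AO: 1/3.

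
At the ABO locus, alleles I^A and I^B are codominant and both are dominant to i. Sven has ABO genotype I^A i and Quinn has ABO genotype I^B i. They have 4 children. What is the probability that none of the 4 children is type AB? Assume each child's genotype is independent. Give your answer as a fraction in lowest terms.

81/256

ABO cross I^A i × I^B i → 1/4 O, 1/4 A, 1/4 B, 1/4 AB.
So P(type AB) = 1/4 per child.
P(not type AB) = 3/4 for one child; (3/4)^4 = 81/256.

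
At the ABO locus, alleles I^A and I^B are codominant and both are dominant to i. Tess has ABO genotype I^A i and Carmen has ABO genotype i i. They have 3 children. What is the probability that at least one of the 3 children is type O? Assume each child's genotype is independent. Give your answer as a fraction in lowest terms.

7/8

ABO cross I^A i × i i → 1/2 O, 1/2 A.
So P(type O) = 1/2 per child.
P(none) = (1/2)^3 = 1/8; P(at least one) = 1 − 1/8 = 7/8.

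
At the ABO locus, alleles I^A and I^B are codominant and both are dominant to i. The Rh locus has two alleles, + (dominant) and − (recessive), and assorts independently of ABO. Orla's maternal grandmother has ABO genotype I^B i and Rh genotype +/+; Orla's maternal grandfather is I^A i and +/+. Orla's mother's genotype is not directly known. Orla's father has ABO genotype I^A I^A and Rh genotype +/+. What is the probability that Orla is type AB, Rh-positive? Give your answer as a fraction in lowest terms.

Orla's mother's ABO genotype from I^B i × I^A i: 1/4 I^A I^B, 1/4 I^A i, 1/4 I^B i, 1/4 i i.
Crossing each possibility with the father I^A I^A and summing P(type AB): 1/4·1/2 + 1/4·0 + 1/4·1/2 + 1/4·0 = 1/4.
Similarly for Rh via the mother's Rh distribution: P(Rh+) = 1.
Independent loci: 1/4 × 1 = 1/4.

1/4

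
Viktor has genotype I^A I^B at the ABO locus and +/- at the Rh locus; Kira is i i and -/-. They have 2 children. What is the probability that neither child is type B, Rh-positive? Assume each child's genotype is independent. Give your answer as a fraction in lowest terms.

ABO cross I^A I^B × i i → 1/2 A, 1/2 B.
Rh cross +/- × -/- → 1/2 Rh+, 1/2 Rh-; so P(type B, Rh-positive) = 1/2 × 1/2 = 1/4 per child.
P(not type B, Rh-positive) = 3/4 for one child; (3/4)^2 = 9/16.

9/16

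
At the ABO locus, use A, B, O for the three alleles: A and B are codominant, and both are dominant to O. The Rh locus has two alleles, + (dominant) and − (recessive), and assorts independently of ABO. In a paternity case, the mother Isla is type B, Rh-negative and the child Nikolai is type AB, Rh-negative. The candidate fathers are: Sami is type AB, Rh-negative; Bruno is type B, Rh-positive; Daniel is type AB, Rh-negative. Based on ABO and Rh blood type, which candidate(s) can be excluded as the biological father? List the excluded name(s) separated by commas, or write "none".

A candidate is excluded only if no genotype consistent with his phenotype could produce a type AB, Rh-negative child with a type B, Rh-negative mother.
Bruno (type B, Rh+): no genotype consistent with that phenotype can produce a type-AB Rh- child with a type-B mother.

Bruno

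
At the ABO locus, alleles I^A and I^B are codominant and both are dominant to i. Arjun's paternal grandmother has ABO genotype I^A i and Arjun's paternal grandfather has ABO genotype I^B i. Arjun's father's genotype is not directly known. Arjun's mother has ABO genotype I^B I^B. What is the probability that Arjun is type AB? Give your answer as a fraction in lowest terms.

1/4

Arjun's father's ABO genotype from I^A i × I^B i: 1/4 I^A I^B, 1/4 I^A i, 1/4 I^B i, 1/4 i i.
Crossing each possibility with the mother I^B I^B and summing P(type AB): 1/4·1/2 + 1/4·1/2 + 1/4·0 + 1/4·0 = 1/4.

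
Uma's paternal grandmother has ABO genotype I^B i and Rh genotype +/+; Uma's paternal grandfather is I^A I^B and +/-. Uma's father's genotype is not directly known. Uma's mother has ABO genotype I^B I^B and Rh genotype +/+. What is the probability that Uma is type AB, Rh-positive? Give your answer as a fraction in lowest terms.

1/4

Uma's father's ABO genotype from I^B i × I^A I^B: 1/4 I^A I^B, 1/4 I^A i, 1/4 I^B I^B, 1/4 I^B i.
Crossing each possibility with the mother I^B I^B and summing P(type AB): 1/4·1/2 + 1/4·1/2 + 1/4·0 + 1/4·0 = 1/4.
Similarly for Rh via the father's Rh distribution: P(Rh+) = 1.
Independent loci: 1/4 × 1 = 1/4.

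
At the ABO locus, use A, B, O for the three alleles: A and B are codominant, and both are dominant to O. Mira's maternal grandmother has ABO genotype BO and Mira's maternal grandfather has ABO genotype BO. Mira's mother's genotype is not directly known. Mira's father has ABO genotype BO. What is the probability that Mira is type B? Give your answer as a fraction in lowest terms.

Mira's mother's ABO genotype from BO × BO: 1/4 BB, 1/2 BO, 1/4 OO.
Crossing each possibility with the father BO and summing P(type B): 1/4·1 + 1/2·3/4 + 1/4·1/2 = 3/4.

3/4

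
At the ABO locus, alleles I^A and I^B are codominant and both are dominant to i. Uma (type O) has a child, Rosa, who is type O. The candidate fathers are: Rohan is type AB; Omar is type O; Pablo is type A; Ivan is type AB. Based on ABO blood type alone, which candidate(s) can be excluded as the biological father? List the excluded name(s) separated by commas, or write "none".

Rohan, Ivan

A candidate is excluded only if no genotype consistent with his phenotype could produce a type O child with a type O mother.
Rohan (type AB): no genotype consistent with that phenotype can produce a type-O child with a type-O mother.
Ivan (type AB): no genotype consistent with that phenotype can produce a type-O child with a type-O mother.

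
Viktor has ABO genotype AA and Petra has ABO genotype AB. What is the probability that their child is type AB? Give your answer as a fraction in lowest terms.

ABO cross AA × AB → offspring phenotypes: 1/2 A, 1/2 AB.
So P(type AB) = 1/2.

1/2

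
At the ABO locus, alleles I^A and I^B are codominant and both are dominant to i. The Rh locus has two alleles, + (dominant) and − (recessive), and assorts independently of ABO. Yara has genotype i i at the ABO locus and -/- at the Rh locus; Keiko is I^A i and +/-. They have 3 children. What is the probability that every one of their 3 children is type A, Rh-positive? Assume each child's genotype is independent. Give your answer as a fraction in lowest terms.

1/64

ABO cross i i × I^A i → 1/2 O, 1/2 A.
Rh cross -/- × +/- → 1/2 Rh+, 1/2 Rh-; so P(type A, Rh-positive) = 1/2 × 1/2 = 1/4 per child.
All 3 independent: (1/4)^3 = 1/64.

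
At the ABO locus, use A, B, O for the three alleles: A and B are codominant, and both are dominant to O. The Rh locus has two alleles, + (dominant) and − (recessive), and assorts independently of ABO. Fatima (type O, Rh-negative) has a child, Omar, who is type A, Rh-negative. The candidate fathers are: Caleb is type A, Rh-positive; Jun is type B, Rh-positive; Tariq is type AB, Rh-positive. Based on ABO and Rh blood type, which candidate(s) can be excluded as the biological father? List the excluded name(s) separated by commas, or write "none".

Jun

A candidate is excluded only if no genotype consistent with his phenotype could produce a type A, Rh-negative child with a type O, Rh-negative mother.
Jun (type B, Rh+): no genotype consistent with that phenotype can produce a type-A Rh- child with a type-O mother.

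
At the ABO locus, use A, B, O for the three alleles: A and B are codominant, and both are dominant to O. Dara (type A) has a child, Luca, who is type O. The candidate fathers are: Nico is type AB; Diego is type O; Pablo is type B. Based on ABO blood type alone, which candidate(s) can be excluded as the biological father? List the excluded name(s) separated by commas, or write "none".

Nico

A candidate is excluded only if no genotype consistent with his phenotype could produce a type O child with a type A mother.
Nico (type AB): no genotype consistent with that phenotype can produce a type-O child with a type-A mother.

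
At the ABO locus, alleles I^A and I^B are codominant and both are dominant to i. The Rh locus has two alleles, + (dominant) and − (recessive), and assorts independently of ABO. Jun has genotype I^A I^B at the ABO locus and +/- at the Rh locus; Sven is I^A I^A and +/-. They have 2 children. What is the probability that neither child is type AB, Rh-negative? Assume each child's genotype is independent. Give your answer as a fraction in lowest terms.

ABO cross I^A I^B × I^A I^A → 1/2 A, 1/2 AB.
Rh cross +/- × +/- → 3/4 Rh+, 1/4 Rh-; so P(type AB, Rh-negative) = 1/2 × 1/4 = 1/8 per child.
P(not type AB, Rh-negative) = 7/8 for one child; (7/8)^2 = 49/64.

49/64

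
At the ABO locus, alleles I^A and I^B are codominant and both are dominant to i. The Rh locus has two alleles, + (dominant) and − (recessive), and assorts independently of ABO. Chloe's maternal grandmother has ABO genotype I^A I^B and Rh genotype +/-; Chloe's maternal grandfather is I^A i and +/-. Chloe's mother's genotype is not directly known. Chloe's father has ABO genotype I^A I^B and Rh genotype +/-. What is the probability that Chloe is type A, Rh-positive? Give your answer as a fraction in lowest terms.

Chloe's mother's ABO genotype from I^A I^B × I^A i: 1/4 I^A I^A, 1/4 I^A I^B, 1/4 I^A i, 1/4 I^B i.
Crossing each possibility with the father I^A I^B and summing P(type A): 1/4·1/2 + 1/4·1/4 + 1/4·1/2 + 1/4·1/4 = 3/8.
Similarly for Rh via the mother's Rh distribution: P(Rh+) = 3/4.
Independent loci: 3/8 × 3/4 = 9/32.

9/32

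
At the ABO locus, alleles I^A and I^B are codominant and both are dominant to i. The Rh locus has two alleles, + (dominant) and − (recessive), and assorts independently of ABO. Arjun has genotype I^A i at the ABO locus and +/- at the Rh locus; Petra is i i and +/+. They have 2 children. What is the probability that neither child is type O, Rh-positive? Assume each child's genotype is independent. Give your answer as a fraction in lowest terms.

ABO cross I^A i × i i → 1/2 O, 1/2 A.
Rh cross +/- × +/+ → 1 Rh+; so P(type O, Rh-positive) = 1/2 × 1 = 1/2 per child.
P(not type O, Rh-positive) = 1/2 for one child; (1/2)^2 = 1/4.

1/4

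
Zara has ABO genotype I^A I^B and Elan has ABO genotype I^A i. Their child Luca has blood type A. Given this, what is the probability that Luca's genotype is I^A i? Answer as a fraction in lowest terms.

1/2

Cross I^A I^B × I^A i → 1/4 I^A I^A, 1/4 I^A I^B, 1/4 I^A i, 1/4 I^B i.
Type-A genotypes among offspring: I^A I^A (1/4), I^A i (1/4); total 1/2.
P(I^A i | type A) = (1/4) / (1/2) = 1/2.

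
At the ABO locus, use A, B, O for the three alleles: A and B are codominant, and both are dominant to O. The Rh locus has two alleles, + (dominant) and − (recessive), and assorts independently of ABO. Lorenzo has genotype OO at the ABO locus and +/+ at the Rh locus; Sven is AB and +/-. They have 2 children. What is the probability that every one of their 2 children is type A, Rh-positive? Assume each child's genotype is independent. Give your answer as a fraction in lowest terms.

1/4

ABO cross OO × AB → 1/2 A, 1/2 B.
Rh cross +/+ × +/- → 1 Rh+; so P(type A, Rh-positive) = 1/2 × 1 = 1/2 per child.
All 2 independent: (1/2)^2 = 1/4.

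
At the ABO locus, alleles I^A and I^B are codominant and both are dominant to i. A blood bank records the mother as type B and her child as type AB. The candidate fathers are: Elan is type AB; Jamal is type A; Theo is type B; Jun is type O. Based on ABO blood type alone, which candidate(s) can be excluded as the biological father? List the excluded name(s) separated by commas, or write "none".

A candidate is excluded only if no genotype consistent with his phenotype could produce a type AB child with a type B mother.
Theo (type B): no genotype consistent with that phenotype can produce a type-AB child with a type-B mother.
Jun (type O): no genotype consistent with that phenotype can produce a type-AB child with a type-B mother.

Theo, Jun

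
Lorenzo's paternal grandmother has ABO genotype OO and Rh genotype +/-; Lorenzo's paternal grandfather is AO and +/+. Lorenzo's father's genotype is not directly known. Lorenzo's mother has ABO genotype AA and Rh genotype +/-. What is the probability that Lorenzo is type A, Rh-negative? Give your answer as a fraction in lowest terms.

Lorenzo's father's ABO genotype from OO × AO: 1/2 AO, 1/2 OO.
Crossing each possibility with the mother AA and summing P(type A): 1/2·1 + 1/2·1 = 1.
Similarly for Rh via the father's Rh distribution: P(Rh-) = 1/8.
Independent loci: 1 × 1/8 = 1/8.

1/8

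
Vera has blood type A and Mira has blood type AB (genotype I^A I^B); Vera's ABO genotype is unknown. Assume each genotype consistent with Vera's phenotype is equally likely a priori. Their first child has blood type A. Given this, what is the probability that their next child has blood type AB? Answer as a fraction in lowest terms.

3/8

Possible genotypes: Vera ∈ {I^A I^A, I^A i}; Mira ∈ {I^A I^B}.
Weight each parental genotype pair by prior × P(type-A child):
  I^A I^A × I^A I^B: posterior weight 1/2; P(next child type AB) = 1/2.
  I^A i × I^A I^B: posterior weight 1/2; P(next child type AB) = 1/4.
Weighted sum = 3/8.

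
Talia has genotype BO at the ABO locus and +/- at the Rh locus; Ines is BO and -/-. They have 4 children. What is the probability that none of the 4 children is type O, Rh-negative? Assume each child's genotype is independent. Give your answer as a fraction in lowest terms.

2401/4096

ABO cross BO × BO → 1/4 O, 3/4 B.
Rh cross +/- × -/- → 1/2 Rh+, 1/2 Rh-; so P(type O, Rh-negative) = 1/4 × 1/2 = 1/8 per child.
P(not type O, Rh-negative) = 7/8 for one child; (7/8)^4 = 2401/4096.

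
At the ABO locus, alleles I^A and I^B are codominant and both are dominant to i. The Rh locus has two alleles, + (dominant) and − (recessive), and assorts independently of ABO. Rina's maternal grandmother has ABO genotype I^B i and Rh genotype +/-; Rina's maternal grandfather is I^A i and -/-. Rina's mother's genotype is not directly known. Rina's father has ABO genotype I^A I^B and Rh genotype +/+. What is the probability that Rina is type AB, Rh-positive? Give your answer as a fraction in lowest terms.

Rina's mother's ABO genotype from I^B i × I^A i: 1/4 I^A I^B, 1/4 I^A i, 1/4 I^B i, 1/4 i i.
Crossing each possibility with the father I^A I^B and summing P(type AB): 1/4·1/2 + 1/4·1/4 + 1/4·1/4 + 1/4·0 = 1/4.
Similarly for Rh via the mother's Rh distribution: P(Rh+) = 1.
Independent loci: 1/4 × 1 = 1/4.

1/4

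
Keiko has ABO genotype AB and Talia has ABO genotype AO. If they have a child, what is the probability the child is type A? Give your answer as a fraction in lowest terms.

ABO cross AB × AO → offspring phenotypes: 1/2 A, 1/4 B, 1/4 AB.
So P(type A) = 1/2.

1/2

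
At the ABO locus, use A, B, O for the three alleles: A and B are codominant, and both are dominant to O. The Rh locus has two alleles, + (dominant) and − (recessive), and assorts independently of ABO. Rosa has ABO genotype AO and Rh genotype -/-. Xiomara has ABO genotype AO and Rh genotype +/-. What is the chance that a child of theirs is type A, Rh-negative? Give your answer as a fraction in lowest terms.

3/8

ABO cross AO × AO → offspring phenotypes: 1/4 O, 3/4 A.
Rh cross -/- × +/- → 1/2 Rh+, 1/2 Rh-.
Independent loci: P(type A, Rh-negative) = 3/4 × 1/2 = 3/8.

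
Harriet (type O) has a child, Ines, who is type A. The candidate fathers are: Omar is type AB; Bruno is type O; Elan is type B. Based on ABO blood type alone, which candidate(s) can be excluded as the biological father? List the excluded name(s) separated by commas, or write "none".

Bruno, Elan

A candidate is excluded only if no genotype consistent with his phenotype could produce a type A child with a type O mother.
Bruno (type O): no genotype consistent with that phenotype can produce a type-A child with a type-O mother.
Elan (type B): no genotype consistent with that phenotype can produce a type-A child with a type-O mother.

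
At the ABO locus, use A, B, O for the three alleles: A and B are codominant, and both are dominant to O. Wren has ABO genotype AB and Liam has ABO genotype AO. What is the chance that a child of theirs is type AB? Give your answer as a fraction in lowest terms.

1/4

ABO cross AB × AO → offspring phenotypes: 1/2 A, 1/4 B, 1/4 AB.
So P(type AB) = 1/4.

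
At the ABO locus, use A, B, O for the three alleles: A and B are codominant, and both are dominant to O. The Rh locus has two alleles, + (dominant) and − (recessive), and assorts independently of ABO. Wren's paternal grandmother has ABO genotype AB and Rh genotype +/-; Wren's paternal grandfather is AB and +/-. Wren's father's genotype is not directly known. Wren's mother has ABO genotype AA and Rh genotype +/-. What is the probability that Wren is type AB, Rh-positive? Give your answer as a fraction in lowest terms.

Wren's father's ABO genotype from AB × AB: 1/4 AA, 1/2 AB, 1/4 BB.
Crossing each possibility with the mother AA and summing P(type AB): 1/4·0 + 1/2·1/2 + 1/4·1 = 1/2.
Similarly for Rh via the father's Rh distribution: P(Rh+) = 3/4.
Independent loci: 1/2 × 3/4 = 3/8.

3/8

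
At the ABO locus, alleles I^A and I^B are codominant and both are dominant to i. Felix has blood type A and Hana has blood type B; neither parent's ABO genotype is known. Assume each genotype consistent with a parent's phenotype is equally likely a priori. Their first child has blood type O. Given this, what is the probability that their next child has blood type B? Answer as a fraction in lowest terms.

1/4

Possible genotypes: Felix ∈ {I^A I^A, I^A i}; Hana ∈ {I^B I^B, I^B i}.
Weight each parental genotype pair by prior × P(type-O child):
  I^A i × I^B i: posterior weight 1; P(next child type B) = 1/4.
Weighted sum = 1/4.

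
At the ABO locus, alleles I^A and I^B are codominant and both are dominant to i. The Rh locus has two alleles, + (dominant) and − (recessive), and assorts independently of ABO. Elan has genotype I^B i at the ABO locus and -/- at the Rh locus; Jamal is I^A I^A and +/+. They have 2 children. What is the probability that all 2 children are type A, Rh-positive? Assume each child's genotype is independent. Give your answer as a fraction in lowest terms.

1/4

ABO cross I^B i × I^A I^A → 1/2 A, 1/2 AB.
Rh cross -/- × +/+ → 1 Rh+; so P(type A, Rh-positive) = 1/2 × 1 = 1/2 per child.
All 2 independent: (1/2)^2 = 1/4.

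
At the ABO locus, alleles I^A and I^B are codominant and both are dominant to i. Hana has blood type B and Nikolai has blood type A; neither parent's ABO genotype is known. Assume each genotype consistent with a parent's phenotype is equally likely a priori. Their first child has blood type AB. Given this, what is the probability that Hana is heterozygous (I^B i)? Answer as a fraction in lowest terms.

Possible genotypes: Hana ∈ {I^B I^B, I^B i}; Nikolai ∈ {I^A I^A, I^A i}.
Weight each parental genotype pair by prior × P(type-AB child):
  I^B I^B × I^A I^A: posterior weight 4/9.
  I^B I^B × I^A i: posterior weight 2/9.
  I^B i × I^A I^A: posterior weight 2/9.
  I^B i × I^A i: posterior weight 1/9.
Sum the posterior weight over pairs where Hana is I^B i: 1/3.

1/3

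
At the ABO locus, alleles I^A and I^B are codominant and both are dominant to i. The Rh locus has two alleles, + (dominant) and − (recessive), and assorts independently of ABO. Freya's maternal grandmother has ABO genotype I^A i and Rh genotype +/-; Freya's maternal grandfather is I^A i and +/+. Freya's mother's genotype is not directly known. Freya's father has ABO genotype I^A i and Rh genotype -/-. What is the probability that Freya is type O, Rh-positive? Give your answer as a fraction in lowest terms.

3/16

Freya's mother's ABO genotype from I^A i × I^A i: 1/4 I^A I^A, 1/2 I^A i, 1/4 i i.
Crossing each possibility with the father I^A i and summing P(type O): 1/4·0 + 1/2·1/4 + 1/4·1/2 = 1/4.
Similarly for Rh via the mother's Rh distribution: P(Rh+) = 3/4.
Independent loci: 1/4 × 3/4 = 3/16.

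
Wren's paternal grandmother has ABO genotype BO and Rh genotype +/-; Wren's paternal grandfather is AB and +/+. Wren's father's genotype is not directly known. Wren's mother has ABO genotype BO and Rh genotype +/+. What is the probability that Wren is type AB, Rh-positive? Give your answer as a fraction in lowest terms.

Wren's father's ABO genotype from BO × AB: 1/4 AB, 1/4 AO, 1/4 BB, 1/4 BO.
Crossing each possibility with the mother BO and summing P(type AB): 1/4·1/4 + 1/4·1/4 + 1/4·0 + 1/4·0 = 1/8.
Similarly for Rh via the father's Rh distribution: P(Rh+) = 1.
Independent loci: 1/8 × 1 = 1/8.

1/8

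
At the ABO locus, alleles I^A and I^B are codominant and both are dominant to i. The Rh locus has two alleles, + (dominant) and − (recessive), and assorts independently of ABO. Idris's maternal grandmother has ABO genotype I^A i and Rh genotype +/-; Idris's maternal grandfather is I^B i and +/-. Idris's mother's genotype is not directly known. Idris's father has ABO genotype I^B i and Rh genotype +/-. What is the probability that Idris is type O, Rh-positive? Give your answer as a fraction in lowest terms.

3/16

Idris's mother's ABO genotype from I^A i × I^B i: 1/4 I^A I^B, 1/4 I^A i, 1/4 I^B i, 1/4 i i.
Crossing each possibility with the father I^B i and summing P(type O): 1/4·0 + 1/4·1/4 + 1/4·1/4 + 1/4·1/2 = 1/4.
Similarly for Rh via the mother's Rh distribution: P(Rh+) = 3/4.
Independent loci: 1/4 × 3/4 = 3/16.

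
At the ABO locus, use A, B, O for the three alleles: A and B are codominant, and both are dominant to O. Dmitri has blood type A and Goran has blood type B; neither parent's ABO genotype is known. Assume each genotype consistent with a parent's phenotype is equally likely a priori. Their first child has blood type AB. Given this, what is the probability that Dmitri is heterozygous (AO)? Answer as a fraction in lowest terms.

1/3

Possible genotypes: Dmitri ∈ {AA, AO}; Goran ∈ {BB, BO}.
Weight each parental genotype pair by prior × P(type-AB child):
  AA × BB: posterior weight 4/9.
  AA × BO: posterior weight 2/9.
  AO × BB: posterior weight 2/9.
  AO × BO: posterior weight 1/9.
Sum the posterior weight over pairs where Dmitri is AO: 1/3.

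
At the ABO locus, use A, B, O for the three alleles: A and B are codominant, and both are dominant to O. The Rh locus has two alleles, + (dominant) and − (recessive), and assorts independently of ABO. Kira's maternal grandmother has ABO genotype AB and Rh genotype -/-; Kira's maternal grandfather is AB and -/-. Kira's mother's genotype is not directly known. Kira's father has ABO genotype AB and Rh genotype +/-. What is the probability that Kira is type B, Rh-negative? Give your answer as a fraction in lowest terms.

1/8

Kira's mother's ABO genotype from AB × AB: 1/4 AA, 1/2 AB, 1/4 BB.
Crossing each possibility with the father AB and summing P(type B): 1/4·0 + 1/2·1/4 + 1/4·1/2 = 1/4.
Similarly for Rh via the mother's Rh distribution: P(Rh-) = 1/2.
Independent loci: 1/4 × 1/2 = 1/8.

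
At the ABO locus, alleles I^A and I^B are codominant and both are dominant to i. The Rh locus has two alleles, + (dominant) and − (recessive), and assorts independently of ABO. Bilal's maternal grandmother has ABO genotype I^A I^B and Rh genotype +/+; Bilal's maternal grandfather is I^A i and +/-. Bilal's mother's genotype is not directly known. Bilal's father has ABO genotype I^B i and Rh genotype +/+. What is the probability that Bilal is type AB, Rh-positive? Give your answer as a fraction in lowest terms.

Bilal's mother's ABO genotype from I^A I^B × I^A i: 1/4 I^A I^A, 1/4 I^A I^B, 1/4 I^A i, 1/4 I^B i.
Crossing each possibility with the father I^B i and summing P(type AB): 1/4·1/2 + 1/4·1/4 + 1/4·1/4 + 1/4·0 = 1/4.
Similarly for Rh via the mother's Rh distribution: P(Rh+) = 1.
Independent loci: 1/4 × 1 = 1/4.

1/4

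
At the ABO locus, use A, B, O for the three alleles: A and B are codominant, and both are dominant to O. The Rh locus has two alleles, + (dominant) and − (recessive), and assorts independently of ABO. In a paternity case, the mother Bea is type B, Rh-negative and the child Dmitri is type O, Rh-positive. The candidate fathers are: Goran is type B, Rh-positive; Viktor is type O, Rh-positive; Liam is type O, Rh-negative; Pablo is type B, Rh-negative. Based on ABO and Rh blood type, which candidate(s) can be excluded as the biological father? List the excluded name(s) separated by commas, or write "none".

Liam, Pablo

A candidate is excluded only if no genotype consistent with his phenotype could produce a type O, Rh-positive child with a type B, Rh-negative mother.
Liam (type O, Rh-): no genotype consistent with that phenotype can produce a type-O Rh+ child with a type-B mother.
Pablo (type B, Rh-): no genotype consistent with that phenotype can produce a type-O Rh+ child with a type-B mother.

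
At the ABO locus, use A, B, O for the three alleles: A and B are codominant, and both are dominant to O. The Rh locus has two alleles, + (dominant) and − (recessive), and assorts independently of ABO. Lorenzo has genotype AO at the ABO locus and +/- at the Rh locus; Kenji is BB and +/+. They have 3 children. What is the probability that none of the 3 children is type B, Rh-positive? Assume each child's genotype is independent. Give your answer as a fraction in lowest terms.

1/8

ABO cross AO × BB → 1/2 B, 1/2 AB.
Rh cross +/- × +/+ → 1 Rh+; so P(type B, Rh-positive) = 1/2 × 1 = 1/2 per child.
P(not type B, Rh-positive) = 1/2 for one child; (1/2)^3 = 1/8.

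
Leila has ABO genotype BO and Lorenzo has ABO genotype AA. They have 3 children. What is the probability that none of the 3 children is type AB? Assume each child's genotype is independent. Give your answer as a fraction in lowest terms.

ABO cross BO × AA → 1/2 A, 1/2 AB.
So P(type AB) = 1/2 per child.
P(not type AB) = 1/2 for one child; (1/2)^3 = 1/8.

1/8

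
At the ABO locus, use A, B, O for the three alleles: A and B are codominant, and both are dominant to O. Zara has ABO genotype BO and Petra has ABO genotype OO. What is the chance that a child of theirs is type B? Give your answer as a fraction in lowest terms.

1/2

ABO cross BO × OO → offspring phenotypes: 1/2 O, 1/2 B.
So P(type B) = 1/2.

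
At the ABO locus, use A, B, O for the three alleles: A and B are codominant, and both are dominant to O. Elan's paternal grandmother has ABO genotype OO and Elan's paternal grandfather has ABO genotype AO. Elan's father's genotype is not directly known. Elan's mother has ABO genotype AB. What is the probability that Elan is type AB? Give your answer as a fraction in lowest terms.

1/8

Elan's father's ABO genotype from OO × AO: 1/2 AO, 1/2 OO.
Crossing each possibility with the mother AB and summing P(type AB): 1/2·1/4 + 1/2·0 = 1/8.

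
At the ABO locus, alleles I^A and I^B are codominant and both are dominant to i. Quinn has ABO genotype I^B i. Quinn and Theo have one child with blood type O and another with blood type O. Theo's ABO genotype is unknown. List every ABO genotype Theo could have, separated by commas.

For each candidate genotype of Theo, check whether crossing it with I^B i can produce every observed child phenotype.
  I^A I^A → possible child types {A, AB} ✗
  I^A I^B → possible child types {A, B, AB} ✗
  I^A i → possible child types {O, A, B, AB} ✓
  I^B I^B → possible child types {B} ✗
  I^B i → possible child types {O, B} ✓
  i i → possible child types {O, B} ✓

I^A i, I^B i, i i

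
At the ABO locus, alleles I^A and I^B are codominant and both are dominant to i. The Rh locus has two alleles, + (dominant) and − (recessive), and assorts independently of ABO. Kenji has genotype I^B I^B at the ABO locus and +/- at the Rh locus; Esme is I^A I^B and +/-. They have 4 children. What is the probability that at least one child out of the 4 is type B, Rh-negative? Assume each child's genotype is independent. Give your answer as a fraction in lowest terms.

1695/4096

ABO cross I^B I^B × I^A I^B → 1/2 B, 1/2 AB.
Rh cross +/- × +/- → 3/4 Rh+, 1/4 Rh-; so P(type B, Rh-negative) = 1/2 × 1/4 = 1/8 per child.
P(none) = (7/8)^4 = 2401/4096; P(at least one) = 1 − 2401/4096 = 1695/4096.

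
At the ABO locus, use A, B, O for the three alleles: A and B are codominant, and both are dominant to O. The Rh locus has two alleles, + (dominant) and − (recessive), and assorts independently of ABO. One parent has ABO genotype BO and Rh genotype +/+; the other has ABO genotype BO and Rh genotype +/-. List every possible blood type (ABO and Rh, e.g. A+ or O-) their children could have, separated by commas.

O+, B+

Gametes from BO × BO give offspring ABO genotypes BB, BO, OO, i.e. phenotypes O, B.
Rh cross +/+ × +/- → phenotypes Rh+.
Combining independently: O+, B+.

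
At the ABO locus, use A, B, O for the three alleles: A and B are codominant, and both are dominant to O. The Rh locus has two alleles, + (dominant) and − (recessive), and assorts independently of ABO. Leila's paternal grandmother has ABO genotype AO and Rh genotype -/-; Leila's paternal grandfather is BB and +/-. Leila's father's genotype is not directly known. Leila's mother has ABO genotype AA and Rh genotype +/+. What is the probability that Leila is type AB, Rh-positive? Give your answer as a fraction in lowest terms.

Leila's father's ABO genotype from AO × BB: 1/2 AB, 1/2 BO.
Crossing each possibility with the mother AA and summing P(type AB): 1/2·1/2 + 1/2·1/2 = 1/2.
Similarly for Rh via the father's Rh distribution: P(Rh+) = 1.
Independent loci: 1/2 × 1 = 1/2.

1/2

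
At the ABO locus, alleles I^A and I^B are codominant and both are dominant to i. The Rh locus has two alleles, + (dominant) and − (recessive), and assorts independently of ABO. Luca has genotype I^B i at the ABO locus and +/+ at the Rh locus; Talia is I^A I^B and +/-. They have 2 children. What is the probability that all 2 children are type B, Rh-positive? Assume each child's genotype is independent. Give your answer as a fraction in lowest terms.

ABO cross I^B i × I^A I^B → 1/4 A, 1/2 B, 1/4 AB.
Rh cross +/+ × +/- → 1 Rh+; so P(type B, Rh-positive) = 1/2 × 1 = 1/2 per child.
All 2 independent: (1/2)^2 = 1/4.

1/4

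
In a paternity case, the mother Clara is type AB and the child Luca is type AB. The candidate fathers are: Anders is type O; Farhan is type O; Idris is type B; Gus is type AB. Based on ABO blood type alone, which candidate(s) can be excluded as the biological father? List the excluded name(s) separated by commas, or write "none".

Anders, Farhan

A candidate is excluded only if no genotype consistent with his phenotype could produce a type AB child with a type AB mother.
Anders (type O): no genotype consistent with that phenotype can produce a type-AB child with a type-AB mother.
Farhan (type O): no genotype consistent with that phenotype can produce a type-AB child with a type-AB mother.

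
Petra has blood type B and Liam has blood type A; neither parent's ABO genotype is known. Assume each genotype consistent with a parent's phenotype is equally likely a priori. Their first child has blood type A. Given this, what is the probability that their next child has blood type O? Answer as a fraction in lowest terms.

1/12

Possible genotypes: Petra ∈ {I^B I^B, I^B i}; Liam ∈ {I^A I^A, I^A i}.
Weight each parental genotype pair by prior × P(type-A child):
  I^B i × I^A I^A: posterior weight 2/3; P(next child type O) = 0.
  I^B i × I^A i: posterior weight 1/3; P(next child type O) = 1/4.
Weighted sum = 1/12.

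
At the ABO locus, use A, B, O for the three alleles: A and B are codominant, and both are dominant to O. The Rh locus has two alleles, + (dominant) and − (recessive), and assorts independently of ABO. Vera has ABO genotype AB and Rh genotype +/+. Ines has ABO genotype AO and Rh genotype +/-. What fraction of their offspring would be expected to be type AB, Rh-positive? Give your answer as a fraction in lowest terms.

1/4

ABO cross AB × AO → offspring phenotypes: 1/2 A, 1/4 B, 1/4 AB.
Rh cross +/+ × +/- → 1 Rh+.
Independent loci: P(type AB, Rh-positive) = 1/4 × 1 = 1/4.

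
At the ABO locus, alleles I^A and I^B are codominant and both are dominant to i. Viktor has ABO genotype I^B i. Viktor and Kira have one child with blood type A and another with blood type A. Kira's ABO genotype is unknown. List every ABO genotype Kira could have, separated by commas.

For each candidate genotype of Kira, check whether crossing it with I^B i can produce every observed child phenotype.
  I^A I^A → possible child types {A, AB} ✓
  I^A I^B → possible child types {A, B, AB} ✓
  I^A i → possible child types {O, A, B, AB} ✓
  I^B I^B → possible child types {B} ✗
  I^B i → possible child types {O, B} ✗
  i i → possible child types {O, B} ✗

I^A I^A, I^A I^B, I^A i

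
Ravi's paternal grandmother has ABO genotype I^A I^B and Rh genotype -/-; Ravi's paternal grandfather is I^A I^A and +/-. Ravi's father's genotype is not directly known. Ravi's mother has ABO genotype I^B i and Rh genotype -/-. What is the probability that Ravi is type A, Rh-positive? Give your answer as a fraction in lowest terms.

Ravi's father's ABO genotype from I^A I^B × I^A I^A: 1/2 I^A I^A, 1/2 I^A I^B.
Crossing each possibility with the mother I^B i and summing P(type A): 1/2·1/2 + 1/2·1/4 = 3/8.
Similarly for Rh via the father's Rh distribution: P(Rh+) = 1/4.
Independent loci: 3/8 × 1/4 = 3/32.

3/32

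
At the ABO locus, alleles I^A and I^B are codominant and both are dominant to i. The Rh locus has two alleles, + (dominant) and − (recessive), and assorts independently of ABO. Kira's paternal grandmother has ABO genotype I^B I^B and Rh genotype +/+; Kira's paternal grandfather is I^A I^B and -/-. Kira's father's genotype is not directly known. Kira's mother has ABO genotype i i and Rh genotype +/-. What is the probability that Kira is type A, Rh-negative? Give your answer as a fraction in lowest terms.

1/16

Kira's father's ABO genotype from I^B I^B × I^A I^B: 1/2 I^A I^B, 1/2 I^B I^B.
Crossing each possibility with the mother i i and summing P(type A): 1/2·1/2 + 1/2·0 = 1/4.
Similarly for Rh via the father's Rh distribution: P(Rh-) = 1/4.
Independent loci: 1/4 × 1/4 = 1/16.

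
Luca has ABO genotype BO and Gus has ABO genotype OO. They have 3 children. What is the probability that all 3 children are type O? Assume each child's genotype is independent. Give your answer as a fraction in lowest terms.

1/8

ABO cross BO × OO → 1/2 O, 1/2 B.
So P(type O) = 1/2 per child.
All 3 independent: (1/2)^3 = 1/8.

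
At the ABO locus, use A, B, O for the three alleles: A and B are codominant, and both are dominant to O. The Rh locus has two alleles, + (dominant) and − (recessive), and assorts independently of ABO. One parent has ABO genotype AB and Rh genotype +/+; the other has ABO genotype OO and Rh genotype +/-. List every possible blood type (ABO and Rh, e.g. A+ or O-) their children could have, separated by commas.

A+, B+

Gametes from AB × OO give offspring ABO genotypes AO, BO, i.e. phenotypes A, B.
Rh cross +/+ × +/- → phenotypes Rh+.
Combining independently: A+, B+.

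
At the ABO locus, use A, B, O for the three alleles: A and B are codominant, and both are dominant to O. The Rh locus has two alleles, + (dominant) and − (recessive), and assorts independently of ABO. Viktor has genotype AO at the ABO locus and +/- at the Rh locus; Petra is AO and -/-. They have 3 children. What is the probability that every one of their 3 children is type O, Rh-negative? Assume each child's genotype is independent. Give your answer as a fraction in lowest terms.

ABO cross AO × AO → 1/4 O, 3/4 A.
Rh cross +/- × -/- → 1/2 Rh+, 1/2 Rh-; so P(type O, Rh-negative) = 1/4 × 1/2 = 1/8 per child.
All 3 independent: (1/8)^3 = 1/512.

1/512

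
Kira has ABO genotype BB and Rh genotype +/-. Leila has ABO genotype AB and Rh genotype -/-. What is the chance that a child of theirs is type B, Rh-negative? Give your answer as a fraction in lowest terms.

1/4

ABO cross BB × AB → offspring phenotypes: 1/2 B, 1/2 AB.
Rh cross +/- × -/- → 1/2 Rh+, 1/2 Rh-.
Independent loci: P(type B, Rh-negative) = 1/2 × 1/2 = 1/4.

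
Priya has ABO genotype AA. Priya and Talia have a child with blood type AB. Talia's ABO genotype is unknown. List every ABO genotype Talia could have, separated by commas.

AB, BB, BO

For each candidate genotype of Talia, check whether crossing it with AA can produce every observed child phenotype.
  AA → possible child types {A} ✗
  AB → possible child types {A, AB} ✓
  AO → possible child types {A} ✗
  BB → possible child types {AB} ✓
  BO → possible child types {A, AB} ✓
  OO → possible child types {A} ✗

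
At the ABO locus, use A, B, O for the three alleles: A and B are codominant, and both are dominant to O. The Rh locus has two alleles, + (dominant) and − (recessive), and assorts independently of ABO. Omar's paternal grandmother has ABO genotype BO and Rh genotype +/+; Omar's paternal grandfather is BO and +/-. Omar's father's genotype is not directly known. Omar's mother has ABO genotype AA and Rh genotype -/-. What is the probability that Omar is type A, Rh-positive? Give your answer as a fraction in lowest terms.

3/8

Omar's father's ABO genotype from BO × BO: 1/4 BB, 1/2 BO, 1/4 OO.
Crossing each possibility with the mother AA and summing P(type A): 1/4·0 + 1/2·1/2 + 1/4·1 = 1/2.
Similarly for Rh via the father's Rh distribution: P(Rh+) = 3/4.
Independent loci: 1/2 × 3/4 = 3/8.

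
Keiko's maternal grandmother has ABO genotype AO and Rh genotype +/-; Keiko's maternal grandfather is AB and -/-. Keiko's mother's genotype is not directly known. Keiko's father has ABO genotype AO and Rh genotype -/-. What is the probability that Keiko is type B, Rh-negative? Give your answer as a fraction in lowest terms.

3/32

Keiko's mother's ABO genotype from AO × AB: 1/4 AA, 1/4 AB, 1/4 AO, 1/4 BO.
Crossing each possibility with the father AO and summing P(type B): 1/4·0 + 1/4·1/4 + 1/4·0 + 1/4·1/4 = 1/8.
Similarly for Rh via the mother's Rh distribution: P(Rh-) = 3/4.
Independent loci: 1/8 × 3/4 = 3/32.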